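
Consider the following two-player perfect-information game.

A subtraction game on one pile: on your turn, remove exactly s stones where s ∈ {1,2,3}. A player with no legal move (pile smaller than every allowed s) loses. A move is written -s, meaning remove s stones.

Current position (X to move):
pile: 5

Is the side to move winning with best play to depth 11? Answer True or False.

X winning at [5]: True

p1 X@[5]: -1[4]+1* -2[3]-1 -3[2]-1
p2 O@[4]: -1[3]-1* -2[2]-1 -3[1]-1
p3 X@[3]: -1[2]-1 -2[1]-1 -3[0]+1*
p4 O@[0] terminal -1; root [5] d11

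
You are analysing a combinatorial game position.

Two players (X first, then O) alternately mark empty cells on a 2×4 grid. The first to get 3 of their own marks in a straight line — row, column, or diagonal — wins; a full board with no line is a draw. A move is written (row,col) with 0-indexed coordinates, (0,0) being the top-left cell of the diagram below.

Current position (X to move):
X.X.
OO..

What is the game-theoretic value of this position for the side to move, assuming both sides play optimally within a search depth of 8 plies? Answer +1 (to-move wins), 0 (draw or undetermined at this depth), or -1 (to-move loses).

ply 1, X at X.X./OO.. | (0,1)=+1→XXX./OO..*; (0,3)=-1→X.XX/OO..; (1,2)=+0→X.X./OOX.; (1,3)=-1→X.X./OO.X
ply 2: XXX./OO.. is terminal -1 (O); from X.X./OO.. depth 8

value(X.X./OO.., X) = +1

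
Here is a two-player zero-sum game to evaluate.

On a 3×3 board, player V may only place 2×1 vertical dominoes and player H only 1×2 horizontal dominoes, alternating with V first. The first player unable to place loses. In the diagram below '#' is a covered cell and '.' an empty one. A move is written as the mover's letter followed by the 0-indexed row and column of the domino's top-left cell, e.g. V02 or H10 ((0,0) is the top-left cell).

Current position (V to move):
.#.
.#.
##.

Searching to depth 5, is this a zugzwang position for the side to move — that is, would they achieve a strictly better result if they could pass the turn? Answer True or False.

p1 V@[.#./.#./##.]: V00[##./##./##.]+1* V02[.##/.##/##.]+1 V12[.#./.##/###]+1
p2 H@[##./##./##.] terminal -1; root [.#./.#./##.] d5
pass branch (H moves first from the same position):
  | p1 H@[.#./.#./##.] terminal -1; root [.#./.#./##.] d5
V moving scores +1; V passing scores +1

zugzwang(.#./.#./##., V) = False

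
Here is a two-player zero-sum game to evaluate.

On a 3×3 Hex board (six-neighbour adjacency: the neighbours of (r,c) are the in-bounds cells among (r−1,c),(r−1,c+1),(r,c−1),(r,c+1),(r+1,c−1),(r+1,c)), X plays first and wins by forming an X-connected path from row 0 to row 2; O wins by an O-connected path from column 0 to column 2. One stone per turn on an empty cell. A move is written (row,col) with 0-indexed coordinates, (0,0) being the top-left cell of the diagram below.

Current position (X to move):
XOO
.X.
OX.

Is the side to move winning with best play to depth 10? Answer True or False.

X winning at [XOO/.X./OX.]: True

[XOO/.X./OX.] X move#1: (1,0):+1/XOO/XX./OX.*, (1,2):-1/XOO/.XX/OX., (2,2):-1/XOO/.X./OXX
[XOO/XX./OX.] end (terminal -1, O#2); searched XOO/.X./OX. to 10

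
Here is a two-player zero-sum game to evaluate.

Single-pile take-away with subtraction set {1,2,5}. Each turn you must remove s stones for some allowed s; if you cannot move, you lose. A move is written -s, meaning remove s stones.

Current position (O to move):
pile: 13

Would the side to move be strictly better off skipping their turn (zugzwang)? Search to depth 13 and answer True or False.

zugzwang(13, O) = False

[13] O move#1: -1:+1/12*, -2:-1/11, -5:-1/8
[12] X move#2: -1:-1/11*, -2:-1/10, -5:-1/7
[11] O move#3: -1:-1/10, -2:+1/9*, -5:+1/6
[9] X move#4: -1:-1/8*, -2:-1/7, -5:-1/4
[8] O move#5: -1:-1/7, -2:+1/6*, -5:+1/3
[6] X move#6: -1:-1/5*, -2:-1/4, -5:-1/1
[5] O move#7: -1:-1/4, -2:+1/3*, -5:+1/0
[3] X move#8: -1:-1/2*, -2:-1/1
[2] O move#9: -1:-1/1, -2:+1/0*
[0] end (terminal -1, X#10); searched 13 to 13
pass branch (X moves first from the same position):
  | [13] X move#1: -1:+1/12*, -2:-1/11, -5:-1/8
  | [12] O move#2: -1:-1/11*, -2:-1/10, -5:-1/7
  | [11] X move#3: -1:-1/10, -2:+1/9*, -5:+1/6
  | [9] O move#4: -1:-1/8*, -2:-1/7, -5:-1/4
  | [8] X move#5: -1:-1/7, -2:+1/6*, -5:+1/3
  | [6] O move#6: -1:-1/5*, -2:-1/4, -5:-1/1
  | [5] X move#7: -1:-1/4, -2:+1/3*, -5:+1/0
  | [3] O move#8: -1:-1/2*, -2:-1/1
  | [2] X move#9: -1:-1/1, -2:+1/0*
  | [0] end (terminal -1, O#10); searched 13 to 13
O moving scores +1; O passing scores -1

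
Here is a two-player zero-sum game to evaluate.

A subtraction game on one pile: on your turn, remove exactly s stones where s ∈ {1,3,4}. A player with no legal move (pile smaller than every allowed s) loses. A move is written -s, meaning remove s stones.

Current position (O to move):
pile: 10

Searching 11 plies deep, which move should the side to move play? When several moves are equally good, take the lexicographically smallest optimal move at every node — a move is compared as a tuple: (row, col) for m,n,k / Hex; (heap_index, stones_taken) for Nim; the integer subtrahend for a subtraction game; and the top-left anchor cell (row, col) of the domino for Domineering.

O's best at [10]: -1

[10] O move#1: -1:+1/9*, -3:+1/7, -4:-1/6
[9] X move#2: -1:-1/8*, -3:-1/6, -4:-1/5
[8] O move#3: -1:+1/7*, -3:-1/5, -4:-1/4
[7] X move#4: -1:-1/6*, -3:-1/4, -4:-1/3
[6] O move#5: -1:-1/5, -3:-1/3, -4:+1/2*
[2] X move#6: -1:-1/1*
[1] O move#7: -1:+1/0*
[0] end (terminal -1, X#8); searched 10 to 11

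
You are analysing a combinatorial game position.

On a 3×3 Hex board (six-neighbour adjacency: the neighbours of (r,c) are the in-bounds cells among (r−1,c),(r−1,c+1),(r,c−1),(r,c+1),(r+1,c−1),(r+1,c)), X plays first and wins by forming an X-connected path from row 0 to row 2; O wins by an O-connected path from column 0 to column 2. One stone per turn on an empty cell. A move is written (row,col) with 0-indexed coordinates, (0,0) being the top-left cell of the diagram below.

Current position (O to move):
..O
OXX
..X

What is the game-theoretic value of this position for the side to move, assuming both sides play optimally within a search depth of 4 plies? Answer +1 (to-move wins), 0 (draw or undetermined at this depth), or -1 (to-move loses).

value(..O/OXX/..X, O) = +1

p1 O@[..O/OXX/..X]: (0,0)[O.O/OXX/..X]-1 (0,1)[.OO/OXX/..X]+1* (2,0)[..O/OXX/O.X]-1 (2,1)[..O/OXX/.OX]-1
p2 X@[.OO/OXX/..X] terminal -1; root [..O/OXX/..X] d4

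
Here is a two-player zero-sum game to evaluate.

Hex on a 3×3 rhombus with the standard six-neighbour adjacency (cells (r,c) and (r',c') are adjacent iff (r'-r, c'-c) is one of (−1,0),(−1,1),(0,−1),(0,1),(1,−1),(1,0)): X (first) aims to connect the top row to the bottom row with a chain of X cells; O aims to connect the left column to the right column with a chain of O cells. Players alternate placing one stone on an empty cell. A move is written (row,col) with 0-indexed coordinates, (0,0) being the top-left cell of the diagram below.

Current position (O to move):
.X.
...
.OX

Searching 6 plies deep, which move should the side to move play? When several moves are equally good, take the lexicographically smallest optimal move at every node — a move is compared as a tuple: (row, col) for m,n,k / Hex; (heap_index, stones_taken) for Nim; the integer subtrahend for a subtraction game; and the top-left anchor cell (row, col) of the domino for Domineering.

[.X./.../.OX] O move#1: (0,0):-1/OX./.../.OX, (0,2):-1/.XO/.../.OX, (1,0):-1/.X./O../.OX, (1,1):+1/.X./.O./.OX*, (1,2):-1/.X./..O/.OX, (2,0):-1/.X./.../OOX
[.X./.O./.OX] X move#2: (0,0):-1/XX./.O./.OX*, (0,2):-1/.XX/.O./.OX, (1,0):-1/.X./XO./.OX, (1,2):-1/.X./.OX/.OX, (2,0):-1/.X./.O./XOX
[XX./.O./.OX] O move#3: (0,2):+1/XXO/.O./.OX*, (1,0):+1/XX./OO./.OX, (1,2):+1/XX./.OO/.OX, (2,0):+1/XX./.O./OOX
[XXO/.O./.OX] X move#4: (1,0):-1/XXO/XO./.OX*, (1,2):-1/XXO/.OX/.OX, (2,0):-1/XXO/.O./XOX
[XXO/XO./.OX] O move#5: (1,2):-1/XXO/XOO/.OX, (2,0):+1/XXO/XO./OOX*
[XXO/XO./OOX] end (terminal -1, X#6); searched .X./.../.OX to 6

O's best at [.X./.../.OX]: (1,1)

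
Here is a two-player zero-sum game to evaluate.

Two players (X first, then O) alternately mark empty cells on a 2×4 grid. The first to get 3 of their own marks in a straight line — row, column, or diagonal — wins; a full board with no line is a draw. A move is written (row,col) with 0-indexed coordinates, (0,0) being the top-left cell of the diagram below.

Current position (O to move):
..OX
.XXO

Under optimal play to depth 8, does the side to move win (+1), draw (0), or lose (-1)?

value(..OX/.XXO, O) = 0

ply 1, O at ..OX/.XXO | (0,0)=-1→O.OX/.XXO; (0,1)=-1→.OOX/.XXO; (1,0)=+0→..OX/OXXO*
ply 2, X at ..OX/OXXO | (0,0)=+0→X.OX/OXXO*; (0,1)=+0→.XOX/OXXO
ply 3, O at X.OX/OXXO | (0,1)=+0→XOOX/OXXO*
ply 4: XOOX/OXXO is terminal +0 (X); from ..OX/.XXO depth 8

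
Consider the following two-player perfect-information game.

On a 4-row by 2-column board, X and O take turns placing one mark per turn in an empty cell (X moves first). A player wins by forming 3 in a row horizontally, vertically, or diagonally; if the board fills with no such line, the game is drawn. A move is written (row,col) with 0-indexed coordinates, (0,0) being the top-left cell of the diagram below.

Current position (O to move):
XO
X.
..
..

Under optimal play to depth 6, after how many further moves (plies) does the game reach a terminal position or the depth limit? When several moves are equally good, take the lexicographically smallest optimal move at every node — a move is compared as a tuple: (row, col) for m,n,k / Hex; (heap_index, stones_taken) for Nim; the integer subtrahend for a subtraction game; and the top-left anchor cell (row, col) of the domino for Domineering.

PV length from [XO/X./../..]: 5 plies

p1 O@[XO/X./../..]: (1,1)[XO/XO/../..]-1 (2,0)[XO/X./O./..]+0* (2,1)[XO/X./.O/..]-1 (3,0)[XO/X./../O.]-1 (3,1)[XO/X./../.O]-1
p2 X@[XO/X./O./..]: (1,1)[XO/XX/O./..]+0* (2,1)[XO/X./OX/..]+0 (3,0)[XO/X./O./X.]+0 (3,1)[XO/X./O./.X]+0
p3 O@[XO/XX/O./..]: (2,1)[XO/XX/OO/..]+0* (3,0)[XO/XX/O./O.]+0 (3,1)[XO/XX/O./.O]+0
p4 X@[XO/XX/OO/..]: (3,0)[XO/XX/OO/X.]+0* (3,1)[XO/XX/OO/.X]+0
p5 O@[XO/XX/OO/X.]: (3,1)[XO/XX/OO/XO]+0*
p6 X@[XO/XX/OO/XO] terminal +0; root [XO/X./../..] d6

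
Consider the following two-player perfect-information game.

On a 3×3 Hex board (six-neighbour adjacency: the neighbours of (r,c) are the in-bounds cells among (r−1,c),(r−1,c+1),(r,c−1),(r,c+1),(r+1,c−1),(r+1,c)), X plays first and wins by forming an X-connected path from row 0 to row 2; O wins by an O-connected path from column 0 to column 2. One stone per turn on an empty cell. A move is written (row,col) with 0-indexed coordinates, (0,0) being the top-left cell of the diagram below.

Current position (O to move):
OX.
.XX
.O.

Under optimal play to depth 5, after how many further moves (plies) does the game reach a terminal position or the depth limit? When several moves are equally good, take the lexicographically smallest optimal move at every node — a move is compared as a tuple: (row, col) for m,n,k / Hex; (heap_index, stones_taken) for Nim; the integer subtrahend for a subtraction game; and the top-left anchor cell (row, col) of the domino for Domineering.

ply 1, O at OX./.XX/.O. | (0,2)=-1→OXO/.XX/.O.*; (1,0)=-1→OX./OXX/.O.; (2,0)=-1→OX./.XX/OO.; (2,2)=-1→OX./.XX/.OO
ply 2, X at OXO/.XX/.O. | (1,0)=+1→OXO/XXX/.O.*; (2,0)=+1→OXO/.XX/XO.; (2,2)=+1→OXO/.XX/.OX
ply 3, O at OXO/XXX/.O. | (2,0)=-1→OXO/XXX/OO.*; (2,2)=-1→OXO/XXX/.OO
ply 4, X at OXO/XXX/OO. | (2,2)=+1→OXO/XXX/OOX*
ply 5: OXO/XXX/OOX is terminal -1 (O); from OX./.XX/.O. depth 5

PV length from [OX./.XX/.O.]: 4 plies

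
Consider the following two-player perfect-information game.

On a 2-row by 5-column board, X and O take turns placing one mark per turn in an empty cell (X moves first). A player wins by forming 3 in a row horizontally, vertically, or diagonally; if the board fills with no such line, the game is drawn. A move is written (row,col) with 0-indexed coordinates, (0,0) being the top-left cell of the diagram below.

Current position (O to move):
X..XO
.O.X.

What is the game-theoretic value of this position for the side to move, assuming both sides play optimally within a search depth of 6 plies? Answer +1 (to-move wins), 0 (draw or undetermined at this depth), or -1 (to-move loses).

p1 O@[X..XO/.O.X.]: (0,1)[XO.XO/.O.X.]+0* (0,2)[X.OXO/.O.X.]+0 (1,0)[X..XO/OO.X.]+0 (1,2)[X..XO/.OOX.]+0 (1,4)[X..XO/.O.XO]+0
p2 X@[XO.XO/.O.X.]: (0,2)[XOXXO/.O.X.]+0* (1,0)[XO.XO/XO.X.]+0 (1,2)[XO.XO/.OXX.]+0 (1,4)[XO.XO/.O.XX]+0
p3 O@[XOXXO/.O.X.]: (1,0)[XOXXO/OO.X.]+0* (1,2)[XOXXO/.OOX.]+0 (1,4)[XOXXO/.O.XO]+0
p4 X@[XOXXO/OO.X.]: (1,2)[XOXXO/OOXX.]+0* (1,4)[XOXXO/OO.XX]-1
p5 O@[XOXXO/OOXX.]: (1,4)[XOXXO/OOXXO]+0*
p6 X@[XOXXO/OOXXO] terminal +0; root [X..XO/.O.X.] d6

value(X..XO/.O.X., O) = 0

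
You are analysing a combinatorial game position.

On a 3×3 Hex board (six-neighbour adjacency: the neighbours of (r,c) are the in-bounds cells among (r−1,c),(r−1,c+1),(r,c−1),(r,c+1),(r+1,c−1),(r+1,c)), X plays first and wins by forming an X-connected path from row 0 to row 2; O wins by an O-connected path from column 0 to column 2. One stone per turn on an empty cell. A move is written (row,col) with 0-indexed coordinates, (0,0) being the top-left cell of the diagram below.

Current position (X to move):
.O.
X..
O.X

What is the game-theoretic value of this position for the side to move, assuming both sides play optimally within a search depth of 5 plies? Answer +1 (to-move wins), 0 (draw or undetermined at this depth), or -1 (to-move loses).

value(.O./X../O.X, X) = +1

p1 X@[.O./X../O.X]: (0,0)[XO./X../O.X]-1 (0,2)[.OX/X../O.X]-1 (1,1)[.O./XX./O.X]+1* (1,2)[.O./X.X/O.X]-1 (2,1)[.O./X../OXX]-1
p2 O@[.O./XX./O.X]: (0,0)[OO./XX./O.X]-1* (0,2)[.OO/XX./O.X]-1 (1,2)[.O./XXO/O.X]-1 (2,1)[.O./XX./OOX]-1
p3 X@[OO./XX./O.X]: (0,2)[OOX/XX./O.X]+1* (1,2)[OO./XXX/O.X]-1 (2,1)[OO./XX./OXX]-1
p4 O@[OOX/XX./O.X]: (1,2)[OOX/XXO/O.X]-1* (2,1)[OOX/XX./OOX]-1
p5 X@[OOX/XXO/O.X]: (2,1)[OOX/XXO/OXX]+1*
p6 O@[OOX/XXO/OXX] terminal -1; root [.O./X../O.X] d5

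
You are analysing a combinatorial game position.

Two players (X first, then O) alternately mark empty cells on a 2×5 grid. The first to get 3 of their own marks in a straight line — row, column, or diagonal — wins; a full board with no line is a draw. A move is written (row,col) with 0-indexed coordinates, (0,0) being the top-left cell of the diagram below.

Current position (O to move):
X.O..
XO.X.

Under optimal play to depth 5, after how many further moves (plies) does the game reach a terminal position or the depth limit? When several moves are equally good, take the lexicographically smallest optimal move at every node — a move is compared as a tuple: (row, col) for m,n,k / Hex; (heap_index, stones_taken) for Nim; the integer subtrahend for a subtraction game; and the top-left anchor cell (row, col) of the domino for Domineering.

PV length from [X.O../XO.X.]: 3 plies

[X.O../XO.X.] O move#1: (0,1):+0/XOO../XO.X., (0,3):+1/X.OO./XO.X.*, (0,4):+0/X.O.O/XO.X., (1,2):+0/X.O../XOOX., (1,4):+0/X.O../XO.XO
[X.OO./XO.X.] X move#2: (0,1):-1/XXOO./XO.X.*, (0,4):-1/X.OOX/XO.X., (1,2):-1/X.OO./XOXX., (1,4):-1/X.OO./XO.XX
[XXOO./XO.X.] O move#3: (0,4):+1/XXOOO/XO.X.*, (1,2):+0/XXOO./XOOX., (1,4):+0/XXOO./XO.XO
[XXOOO/XO.X.] end (terminal -1, X#4); searched X.O../XO.X. to 5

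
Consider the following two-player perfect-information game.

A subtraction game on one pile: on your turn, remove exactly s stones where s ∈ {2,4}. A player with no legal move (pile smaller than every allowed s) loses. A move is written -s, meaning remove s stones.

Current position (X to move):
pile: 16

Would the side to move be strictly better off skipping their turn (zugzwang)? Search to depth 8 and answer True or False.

zugzwang(16, X) = False

[16] X move#1: -2:-1/14, -4:+1/12*
[12] O move#2: -2:-1/10*, -4:-1/8
[10] X move#3: -2:-1/8, -4:+1/6*
[6] O move#4: -2:-1/4*, -4:-1/2
[4] X move#5: -2:-1/2, -4:+1/0*
[0] end (terminal -1, O#6); searched 16 to 8
if X skipped the turn, O would face:
~ [16] O move#1: -2:-1/14, -4:+1/12*
~ [12] X move#2: -2:-1/10*, -4:-1/8
~ [10] O move#3: -2:-1/8, -4:+1/6*
~ [6] X move#4: -2:-1/4*, -4:-1/2
~ [4] O move#5: -2:-1/2, -4:+1/0*
~ [0] end (terminal -1, X#6); searched 16 to 8
compare (X): move=+1 vs pass=-1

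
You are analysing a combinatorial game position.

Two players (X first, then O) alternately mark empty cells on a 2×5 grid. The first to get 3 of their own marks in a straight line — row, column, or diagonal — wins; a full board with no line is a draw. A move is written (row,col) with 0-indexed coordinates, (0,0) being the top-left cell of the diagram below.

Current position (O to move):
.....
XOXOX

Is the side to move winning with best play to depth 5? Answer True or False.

p1 O@[...../XOXOX]: (0,0)[O..../XOXOX]+0* (0,1)[.O.../XOXOX]+0 (0,2)[..O../XOXOX]+0 (0,3)[...O./XOXOX]+0 (0,4)[....O/XOXOX]+0
p2 X@[O..../XOXOX]: (0,1)[OX.../XOXOX]+0* (0,2)[O.X../XOXOX]+0 (0,3)[O..X./XOXOX]+0 (0,4)[O...X/XOXOX]+0
p3 O@[OX.../XOXOX]: (0,2)[OXO../XOXOX]+0* (0,3)[OX.O./XOXOX]+0 (0,4)[OX..O/XOXOX]+0
p4 X@[OXO../XOXOX]: (0,3)[OXOX./XOXOX]+0* (0,4)[OXO.X/XOXOX]+0
p5 O@[OXOX./XOXOX]: (0,4)[OXOXO/XOXOX]+0*
p6 X@[OXOXO/XOXOX] terminal +0; root [...../XOXOX] d5

O winning at [...../XOXOX]: False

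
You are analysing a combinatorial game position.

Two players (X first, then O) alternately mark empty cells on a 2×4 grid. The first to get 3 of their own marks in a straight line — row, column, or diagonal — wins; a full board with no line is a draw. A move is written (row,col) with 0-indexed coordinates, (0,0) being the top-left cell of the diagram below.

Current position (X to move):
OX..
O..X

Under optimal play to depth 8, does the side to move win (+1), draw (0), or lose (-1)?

value(OX../O..X, X) = 0

[OX../O..X] X move#1: (0,2):+0/OXX./O..X*, (0,3):+0/OX.X/O..X, (1,1):+0/OX../OX.X, (1,2):+0/OX../O.XX
[OXX./O..X] O move#2: (0,3):+0/OXXO/O..X*, (1,1):-1/OXX./OO.X, (1,2):-1/OXX./O.OX
[OXXO/O..X] X move#3: (1,1):+0/OXXO/OX.X*, (1,2):+0/OXXO/O.XX
[OXXO/OX.X] O move#4: (1,2):+0/OXXO/OXOX*
[OXXO/OXOX] end (terminal +0, X#5); searched OX../O..X to 8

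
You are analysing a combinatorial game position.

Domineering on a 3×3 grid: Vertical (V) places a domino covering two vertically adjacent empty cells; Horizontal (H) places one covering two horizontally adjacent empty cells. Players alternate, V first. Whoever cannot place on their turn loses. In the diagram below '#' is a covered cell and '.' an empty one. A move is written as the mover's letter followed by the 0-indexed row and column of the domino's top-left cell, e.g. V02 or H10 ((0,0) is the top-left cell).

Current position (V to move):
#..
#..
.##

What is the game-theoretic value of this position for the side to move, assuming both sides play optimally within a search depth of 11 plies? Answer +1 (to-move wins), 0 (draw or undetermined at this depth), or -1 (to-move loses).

value(#../#../.##, V) = +1

ply 1, V at #../#../.## | V01=+1→##./##./.##*; V02=+1→#.#/#.#/.##
ply 2: ##./##./.## is terminal -1 (H); from #../#../.## depth 11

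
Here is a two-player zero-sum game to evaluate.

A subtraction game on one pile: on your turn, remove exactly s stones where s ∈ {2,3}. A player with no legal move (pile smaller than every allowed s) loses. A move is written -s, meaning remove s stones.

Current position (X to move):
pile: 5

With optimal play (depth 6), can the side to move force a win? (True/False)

p1 X@[5]: -2[3]-1* -3[2]-1
p2 O@[3]: -2[1]+1* -3[0]+1
p3 X@[1] terminal -1; root [5] d6

X winning at [5]: False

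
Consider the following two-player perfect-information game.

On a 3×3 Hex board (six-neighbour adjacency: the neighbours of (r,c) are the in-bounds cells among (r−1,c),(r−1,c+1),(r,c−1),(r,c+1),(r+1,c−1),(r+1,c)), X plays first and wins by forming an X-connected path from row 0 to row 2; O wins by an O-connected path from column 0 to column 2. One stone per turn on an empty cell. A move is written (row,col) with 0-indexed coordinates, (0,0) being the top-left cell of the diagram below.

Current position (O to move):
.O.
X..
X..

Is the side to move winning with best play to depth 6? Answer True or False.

[.O./X../X..] O move#1: (0,0):-1/OO./X../X..*, (0,2):-1/.OO/X../X.., (1,1):-1/.O./XO./X.., (1,2):-1/.O./X.O/X.., (2,1):-1/.O./X../XO., (2,2):-1/.O./X../X.O
[OO./X../X..] X move#2: (0,2):+1/OOX/X../X..*, (1,1):-1/OO./XX./X.., (1,2):-1/OO./X.X/X.., (2,1):-1/OO./X../XX., (2,2):-1/OO./X../X.X
[OOX/X../X..] O move#3: (1,1):-1/OOX/XO./X..*, (1,2):-1/OOX/X.O/X.., (2,1):-1/OOX/X../XO., (2,2):-1/OOX/X../X.O
[OOX/XO./X..] X move#4: (1,2):+1/OOX/XOX/X..*, (2,1):-1/OOX/XO./XX., (2,2):-1/OOX/XO./X.X
[OOX/XOX/X..] O move#5: (2,1):-1/OOX/XOX/XO.*, (2,2):-1/OOX/XOX/X.O
[OOX/XOX/XO.] X move#6: (2,2):+1/OOX/XOX/XOX*
[OOX/XOX/XOX] end (terminal -1, O#7); searched .O./X../X.. to 6

O winning at [.O./X../X..]: False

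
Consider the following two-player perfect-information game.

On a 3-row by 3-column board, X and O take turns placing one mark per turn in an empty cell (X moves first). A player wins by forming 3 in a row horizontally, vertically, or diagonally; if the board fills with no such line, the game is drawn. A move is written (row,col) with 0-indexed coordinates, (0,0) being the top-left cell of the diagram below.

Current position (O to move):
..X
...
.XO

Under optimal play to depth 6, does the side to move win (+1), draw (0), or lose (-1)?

value(..X/.../.XO, O) = 0

p1 O@[..X/.../.XO]: (0,0)[O.X/.../.XO]-1 (0,1)[.OX/.../.XO]+0* (1,0)[..X/O../.XO]-1 (1,1)[..X/.O./.XO]+0 (1,2)[..X/..O/.XO]-1 (2,0)[..X/.../OXO]-1
p2 X@[.OX/.../.XO]: (0,0)[XOX/.../.XO]+0* (1,0)[.OX/X../.XO]+0 (1,1)[.OX/.X./.XO]+0 (1,2)[.OX/..X/.XO]+0 (2,0)[.OX/.../XXO]+0
p3 O@[XOX/.../.XO]: (1,0)[XOX/O../.XO]+0* (1,1)[XOX/.O./.XO]+0 (1,2)[XOX/..O/.XO]-1 (2,0)[XOX/.../OXO]+0
p4 X@[XOX/O../.XO]: (1,1)[XOX/OX./.XO]+0* (1,2)[XOX/O.X/.XO]+0 (2,0)[XOX/O../XXO]+0
p5 O@[XOX/OX./.XO]: (1,2)[XOX/OXO/.XO]-1 (2,0)[XOX/OX./OXO]+0*
p6 X@[XOX/OX./OXO]: (1,2)[XOX/OXX/OXO]+0*
p7 O@[XOX/OXX/OXO] terminal +0; root [..X/.../.XO] d6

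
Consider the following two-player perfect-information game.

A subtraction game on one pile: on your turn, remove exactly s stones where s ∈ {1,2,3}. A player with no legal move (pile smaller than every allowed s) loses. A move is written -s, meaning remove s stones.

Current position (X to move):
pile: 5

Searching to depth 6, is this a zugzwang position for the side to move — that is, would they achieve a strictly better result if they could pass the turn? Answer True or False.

ply 1, X at 5 | -1=+1→4*; -2=-1→3; -3=-1→2
ply 2, O at 4 | -1=-1→3*; -2=-1→2; -3=-1→1
ply 3, X at 3 | -1=-1→2; -2=-1→1; -3=+1→0*
ply 4: 0 is terminal -1 (O); from 5 depth 6
suppose X passes — search the same position with O to move:
pass> ply 1, O at 5 | -1=+1→4*; -2=-1→3; -3=-1→2
pass> ply 2, X at 4 | -1=-1→3*; -2=-1→2; -3=-1→1
pass> ply 3, O at 3 | -1=-1→2; -2=-1→1; -3=+1→0*
pass> ply 4: 0 is terminal -1 (X); from 5 depth 6
for X: play +1, pass -1

zugzwang(5, X) = False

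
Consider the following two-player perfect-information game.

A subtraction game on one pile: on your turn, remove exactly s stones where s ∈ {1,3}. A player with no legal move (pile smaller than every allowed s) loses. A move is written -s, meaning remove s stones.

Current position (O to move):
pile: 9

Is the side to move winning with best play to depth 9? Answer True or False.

O winning at [9]: True

[9] O move#1: -1:+1/8*, -3:+1/6
[8] X move#2: -1:-1/7*, -3:-1/5
[7] O move#3: -1:+1/6*, -3:+1/4
[6] X move#4: -1:-1/5*, -3:-1/3
[5] O move#5: -1:+1/4*, -3:+1/2
[4] X move#6: -1:-1/3*, -3:-1/1
[3] O move#7: -1:+1/2*, -3:+1/0
[2] X move#8: -1:-1/1*
[1] O move#9: -1:+1/0*
[0] end (terminal -1, X#10); searched 9 to 9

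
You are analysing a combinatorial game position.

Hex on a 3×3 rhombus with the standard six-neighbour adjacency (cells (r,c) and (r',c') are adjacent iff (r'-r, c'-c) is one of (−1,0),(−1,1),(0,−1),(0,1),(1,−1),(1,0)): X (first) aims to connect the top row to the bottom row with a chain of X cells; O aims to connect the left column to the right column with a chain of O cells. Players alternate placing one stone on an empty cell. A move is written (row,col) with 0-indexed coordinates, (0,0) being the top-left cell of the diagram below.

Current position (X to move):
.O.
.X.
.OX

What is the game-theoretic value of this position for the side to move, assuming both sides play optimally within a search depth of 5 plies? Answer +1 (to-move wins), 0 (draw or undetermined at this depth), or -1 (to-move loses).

ply 1, X at .O./.X./.OX | (0,0)=+1→XO./.X./.OX*; (0,2)=+1→.OX/.X./.OX; (1,0)=+1→.O./XX./.OX; (1,2)=-1→.O./.XX/.OX; (2,0)=-1→.O./.X./XOX
ply 2, O at XO./.X./.OX | (0,2)=-1→XOO/.X./.OX*; (1,0)=-1→XO./OX./.OX; (1,2)=-1→XO./.XO/.OX; (2,0)=-1→XO./.X./OOX
ply 3, X at XOO/.X./.OX | (1,0)=+1→XOO/XX./.OX*; (1,2)=-1→XOO/.XX/.OX; (2,0)=-1→XOO/.X./XOX
ply 4, O at XOO/XX./.OX | (1,2)=-1→XOO/XXO/.OX*; (2,0)=-1→XOO/XX./OOX
ply 5, X at XOO/XXO/.OX | (2,0)=+1→XOO/XXO/XOX*
ply 6: XOO/XXO/XOX is terminal -1 (O); from .O./.X./.OX depth 5

value(.O./.X./.OX, X) = +1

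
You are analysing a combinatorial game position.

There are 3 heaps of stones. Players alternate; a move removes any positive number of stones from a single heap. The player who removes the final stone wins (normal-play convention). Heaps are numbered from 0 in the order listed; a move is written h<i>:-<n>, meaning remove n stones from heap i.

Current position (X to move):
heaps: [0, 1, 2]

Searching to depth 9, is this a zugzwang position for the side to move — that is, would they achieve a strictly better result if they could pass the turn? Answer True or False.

zugzwang((0,1,2), X) = False

ply 1, X at (0,1,2) | h1:-1=-1→(0,0,2); h2:-1=+1→(0,1,1)*; h2:-2=-1→(0,1,0)
ply 2, O at (0,1,1) | h1:-1=-1→(0,0,1)*; h2:-1=-1→(0,1,0)
ply 3, X at (0,0,1) | h2:-1=+1→(0,0,0)*
ply 4: (0,0,0) is terminal -1 (O); from (0,1,2) depth 9
if X skipped the turn, O would face:
~ ply 1, O at (0,1,2) | h1:-1=-1→(0,0,2); h2:-1=+1→(0,1,1)*; h2:-2=-1→(0,1,0)
~ ply 2, X at (0,1,1) | h1:-1=-1→(0,0,1)*; h2:-1=-1→(0,1,0)
~ ply 3, O at (0,0,1) | h2:-1=+1→(0,0,0)*
~ ply 4: (0,0,0) is terminal -1 (X); from (0,1,2) depth 9
compare (X): move=+1 vs pass=-1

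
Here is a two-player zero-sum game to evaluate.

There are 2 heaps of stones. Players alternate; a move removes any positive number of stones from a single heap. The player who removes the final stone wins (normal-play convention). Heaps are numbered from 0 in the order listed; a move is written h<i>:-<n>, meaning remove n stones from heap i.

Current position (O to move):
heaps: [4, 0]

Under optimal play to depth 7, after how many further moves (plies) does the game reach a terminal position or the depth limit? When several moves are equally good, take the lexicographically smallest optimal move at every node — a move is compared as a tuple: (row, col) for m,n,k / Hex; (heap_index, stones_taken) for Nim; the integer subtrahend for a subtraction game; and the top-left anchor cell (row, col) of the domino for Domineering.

PV length from [(4,0)]: 1 ply

ply 1, O at (4,0) | h0:-1=-1→(3,0); h0:-2=-1→(2,0); h0:-3=-1→(1,0); h0:-4=+1→(0,0)*
ply 2: (0,0) is terminal -1 (X); from (4,0) depth 7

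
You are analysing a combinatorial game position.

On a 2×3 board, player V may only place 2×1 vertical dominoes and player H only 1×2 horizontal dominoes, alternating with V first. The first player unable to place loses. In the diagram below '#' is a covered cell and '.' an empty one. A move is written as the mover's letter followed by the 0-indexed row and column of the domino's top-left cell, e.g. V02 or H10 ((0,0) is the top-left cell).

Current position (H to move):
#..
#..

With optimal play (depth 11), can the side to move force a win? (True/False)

[#../#..] H move#1: H01:+1/###/#..*, H11:+1/#../###
[###/#..] end (terminal -1, V#2); searched #../#.. to 11

H winning at [#../#..]: True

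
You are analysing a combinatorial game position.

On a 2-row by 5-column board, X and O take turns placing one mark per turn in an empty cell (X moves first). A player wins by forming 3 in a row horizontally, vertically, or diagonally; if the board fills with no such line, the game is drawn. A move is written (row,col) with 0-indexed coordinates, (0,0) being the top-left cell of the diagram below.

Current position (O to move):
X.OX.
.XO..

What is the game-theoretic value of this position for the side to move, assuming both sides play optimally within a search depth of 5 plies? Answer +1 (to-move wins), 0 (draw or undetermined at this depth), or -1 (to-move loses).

ply 1, O at X.OX./.XO.. | (0,1)=+0→XOOX./.XO..*; (0,4)=+0→X.OXO/.XO..; (1,0)=+0→X.OX./OXO..; (1,3)=+0→X.OX./.XOO.; (1,4)=+0→X.OX./.XO.O
ply 2, X at XOOX./.XO.. | (0,4)=+0→XOOXX/.XO..*; (1,0)=+0→XOOX./XXO..; (1,3)=+0→XOOX./.XOX.; (1,4)=+0→XOOX./.XO.X
ply 3, O at XOOXX/.XO.. | (1,0)=+0→XOOXX/OXO..*; (1,3)=+0→XOOXX/.XOO.; (1,4)=+0→XOOXX/.XO.O
ply 4, X at XOOXX/OXO.. | (1,3)=+0→XOOXX/OXOX.*; (1,4)=+0→XOOXX/OXO.X
ply 5, O at XOOXX/OXOX. | (1,4)=+0→XOOXX/OXOXO*
ply 6: XOOXX/OXOXO is terminal +0 (X); from X.OX./.XO.. depth 5

value(X.OX./.XO.., O) = 0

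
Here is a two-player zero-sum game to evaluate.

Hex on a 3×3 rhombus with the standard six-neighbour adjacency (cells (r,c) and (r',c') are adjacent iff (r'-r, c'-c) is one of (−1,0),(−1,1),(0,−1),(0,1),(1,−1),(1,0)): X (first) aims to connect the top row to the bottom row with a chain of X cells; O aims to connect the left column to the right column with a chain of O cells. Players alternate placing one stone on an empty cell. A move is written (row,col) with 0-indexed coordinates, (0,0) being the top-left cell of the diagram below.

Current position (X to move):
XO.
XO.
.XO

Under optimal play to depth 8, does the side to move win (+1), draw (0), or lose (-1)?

value(XO./XO./.XO, X) = +1

ply 1, X at XO./XO./.XO | (0,2)=+1→XOX/XO./.XO*; (1,2)=+1→XO./XOX/.XO; (2,0)=+1→XO./XO./XXO
ply 2, O at XOX/XO./.XO | (1,2)=-1→XOX/XOO/.XO*; (2,0)=-1→XOX/XO./OXO
ply 3, X at XOX/XOO/.XO | (2,0)=+1→XOX/XOO/XXO*
ply 4: XOX/XOO/XXO is terminal -1 (O); from XO./XO./.XO depth 8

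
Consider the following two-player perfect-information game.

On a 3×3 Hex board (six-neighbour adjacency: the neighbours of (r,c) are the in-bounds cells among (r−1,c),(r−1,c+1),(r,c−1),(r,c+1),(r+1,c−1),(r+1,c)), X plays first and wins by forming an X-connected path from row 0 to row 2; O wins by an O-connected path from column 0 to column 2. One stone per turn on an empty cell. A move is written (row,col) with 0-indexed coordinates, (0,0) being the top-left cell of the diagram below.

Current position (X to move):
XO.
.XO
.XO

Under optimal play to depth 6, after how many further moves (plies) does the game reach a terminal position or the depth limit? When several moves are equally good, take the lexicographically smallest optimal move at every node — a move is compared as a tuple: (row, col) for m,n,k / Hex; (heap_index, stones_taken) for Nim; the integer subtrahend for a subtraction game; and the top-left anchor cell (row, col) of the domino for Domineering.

PV length from [XO./.XO/.XO]: 1 ply

p1 X@[XO./.XO/.XO]: (0,2)[XOX/.XO/.XO]+1* (1,0)[XO./XXO/.XO]+1 (2,0)[XO./.XO/XXO]+1
p2 O@[XOX/.XO/.XO] terminal -1; root [XO./.XO/.XO] d6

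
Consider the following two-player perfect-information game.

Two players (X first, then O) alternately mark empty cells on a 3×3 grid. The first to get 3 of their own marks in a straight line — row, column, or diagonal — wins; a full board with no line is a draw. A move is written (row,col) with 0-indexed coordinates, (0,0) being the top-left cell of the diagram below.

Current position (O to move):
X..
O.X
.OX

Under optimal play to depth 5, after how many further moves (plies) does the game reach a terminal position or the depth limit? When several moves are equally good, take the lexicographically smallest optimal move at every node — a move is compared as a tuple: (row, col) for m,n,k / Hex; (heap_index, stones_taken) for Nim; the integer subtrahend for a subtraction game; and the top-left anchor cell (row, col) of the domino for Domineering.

p1 O@[X../O.X/.OX]: (0,1)[XO./O.X/.OX]-1* (0,2)[X.O/O.X/.OX]-1 (1,1)[X../OOX/.OX]-1 (2,0)[X../O.X/OOX]-1
p2 X@[XO./O.X/.OX]: (0,2)[XOX/O.X/.OX]+1* (1,1)[XO./OXX/.OX]+1 (2,0)[XO./O.X/XOX]-1
p3 O@[XOX/O.X/.OX] terminal -1; root [X../O.X/.OX] d5

PV length from [X../O.X/.OX]: 2 plies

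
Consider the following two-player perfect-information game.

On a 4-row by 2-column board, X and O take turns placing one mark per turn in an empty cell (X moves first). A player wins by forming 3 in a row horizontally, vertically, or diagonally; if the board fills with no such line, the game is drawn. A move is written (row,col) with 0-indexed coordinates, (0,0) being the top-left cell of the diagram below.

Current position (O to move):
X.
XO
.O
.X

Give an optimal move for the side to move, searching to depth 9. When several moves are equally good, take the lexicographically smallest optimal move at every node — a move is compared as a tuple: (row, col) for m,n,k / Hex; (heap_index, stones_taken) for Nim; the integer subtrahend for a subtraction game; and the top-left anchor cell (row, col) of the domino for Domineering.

O's best at [X./XO/.O/.X]: (0,1)

p1 O@[X./XO/.O/.X]: (0,1)[XO/XO/.O/.X]+1* (2,0)[X./XO/OO/.X]+0 (3,0)[X./XO/.O/OX]-1
p2 X@[XO/XO/.O/.X] terminal -1; root [X./XO/.O/.X] d9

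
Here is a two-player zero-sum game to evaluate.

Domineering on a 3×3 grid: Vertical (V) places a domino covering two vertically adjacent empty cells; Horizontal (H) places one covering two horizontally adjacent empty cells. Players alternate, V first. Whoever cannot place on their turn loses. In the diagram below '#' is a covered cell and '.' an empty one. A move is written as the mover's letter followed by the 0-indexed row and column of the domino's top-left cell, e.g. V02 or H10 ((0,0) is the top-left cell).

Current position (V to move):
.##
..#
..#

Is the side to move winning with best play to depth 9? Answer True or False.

[.##/..#/..#] V move#1: V00:-1/###/#.#/..#, V10:+1/.##/#.#/#.#*, V11:+1/.##/.##/.##
[.##/#.#/#.#] end (terminal -1, H#2); searched .##/..#/..# to 9

V winning at [.##/..#/..#]: True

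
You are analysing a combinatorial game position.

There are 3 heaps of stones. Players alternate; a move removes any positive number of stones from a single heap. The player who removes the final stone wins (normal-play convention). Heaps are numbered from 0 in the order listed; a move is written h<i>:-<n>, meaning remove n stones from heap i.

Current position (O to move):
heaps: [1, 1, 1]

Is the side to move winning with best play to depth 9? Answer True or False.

[(1,1,1)] O move#1: h0:-1:+1/(0,1,1)*, h1:-1:+1/(1,0,1), h2:-1:+1/(1,1,0)
[(0,1,1)] X move#2: h1:-1:-1/(0,0,1)*, h2:-1:-1/(0,1,0)
[(0,0,1)] O move#3: h2:-1:+1/(0,0,0)*
[(0,0,0)] end (terminal -1, X#4); searched (1,1,1) to 9

O winning at [(1,1,1)]: True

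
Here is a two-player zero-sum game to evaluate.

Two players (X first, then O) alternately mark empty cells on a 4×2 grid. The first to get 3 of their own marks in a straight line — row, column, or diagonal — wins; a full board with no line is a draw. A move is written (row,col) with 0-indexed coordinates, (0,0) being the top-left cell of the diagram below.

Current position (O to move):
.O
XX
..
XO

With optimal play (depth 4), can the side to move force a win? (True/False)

ply 1, O at .O/XX/../XO | (0,0)=-1→OO/XX/../XO; (2,0)=+0→.O/XX/O./XO*; (2,1)=-1→.O/XX/.O/XO
ply 2, X at .O/XX/O./XO | (0,0)=+0→XO/XX/O./XO*; (2,1)=+0→.O/XX/OX/XO
ply 3, O at XO/XX/O./XO | (2,1)=+0→XO/XX/OO/XO*
ply 4: XO/XX/OO/XO is terminal +0 (X); from .O/XX/../XO depth 4

O winning at [.O/XX/../XO]: False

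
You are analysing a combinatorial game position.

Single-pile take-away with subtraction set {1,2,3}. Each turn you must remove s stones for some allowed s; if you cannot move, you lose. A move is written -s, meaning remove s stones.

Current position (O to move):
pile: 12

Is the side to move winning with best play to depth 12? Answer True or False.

[12] O move#1: -1:-1/11*, -2:-1/10, -3:-1/9
[11] X move#2: -1:-1/10, -2:-1/9, -3:+1/8*
[8] O move#3: -1:-1/7*, -2:-1/6, -3:-1/5
[7] X move#4: -1:-1/6, -2:-1/5, -3:+1/4*
[4] O move#5: -1:-1/3*, -2:-1/2, -3:-1/1
[3] X move#6: -1:-1/2, -2:-1/1, -3:+1/0*
[0] end (terminal -1, O#7); searched 12 to 12

O winning at [12]: False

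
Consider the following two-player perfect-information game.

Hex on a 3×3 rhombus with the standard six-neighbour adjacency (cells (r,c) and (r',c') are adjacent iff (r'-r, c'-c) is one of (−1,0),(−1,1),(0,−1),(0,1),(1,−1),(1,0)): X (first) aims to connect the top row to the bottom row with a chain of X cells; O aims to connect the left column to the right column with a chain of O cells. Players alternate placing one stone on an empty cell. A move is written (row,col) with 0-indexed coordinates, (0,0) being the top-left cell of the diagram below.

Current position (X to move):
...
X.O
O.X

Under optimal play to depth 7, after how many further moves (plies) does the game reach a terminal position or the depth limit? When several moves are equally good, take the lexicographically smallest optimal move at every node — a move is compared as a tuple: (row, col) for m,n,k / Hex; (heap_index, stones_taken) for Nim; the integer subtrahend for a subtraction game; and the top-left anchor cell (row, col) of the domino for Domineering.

PV length from [.../X.O/O.X]: 4 plies

p1 X@[.../X.O/O.X]: (0,0)[X../X.O/O.X]-1* (0,1)[.X./X.O/O.X]-1 (0,2)[..X/X.O/O.X]-1 (1,1)[.../XXO/O.X]-1 (2,1)[.../X.O/OXX]-1
p2 O@[X../X.O/O.X]: (0,1)[XO./X.O/O.X]+1* (0,2)[X.O/X.O/O.X]+1 (1,1)[X../XOO/O.X]+1 (2,1)[X../X.O/OOX]+1
p3 X@[XO./X.O/O.X]: (0,2)[XOX/X.O/O.X]-1* (1,1)[XO./XXO/O.X]-1 (2,1)[XO./X.O/OXX]-1
p4 O@[XOX/X.O/O.X]: (1,1)[XOX/XOO/O.X]+1* (2,1)[XOX/X.O/OOX]+1
p5 X@[XOX/XOO/O.X] terminal -1; root [.../X.O/O.X] d7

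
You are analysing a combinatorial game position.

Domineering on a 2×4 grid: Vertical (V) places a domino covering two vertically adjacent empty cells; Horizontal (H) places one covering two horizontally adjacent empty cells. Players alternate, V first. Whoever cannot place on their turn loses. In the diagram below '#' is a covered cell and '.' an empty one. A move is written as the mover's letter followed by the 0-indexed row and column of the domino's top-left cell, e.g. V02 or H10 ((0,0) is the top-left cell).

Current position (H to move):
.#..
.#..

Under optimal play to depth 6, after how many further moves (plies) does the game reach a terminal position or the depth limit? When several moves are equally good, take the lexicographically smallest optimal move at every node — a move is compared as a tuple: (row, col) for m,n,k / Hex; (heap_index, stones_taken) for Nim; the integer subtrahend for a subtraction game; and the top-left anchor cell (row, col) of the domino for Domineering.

ply 1, H at .#../.#.. | H02=+1→.###/.#..*; H12=+1→.#../.###
ply 2, V at .###/.#.. | V00=-1→####/##..*
ply 3, H at ####/##.. | H12=+1→####/####*
ply 4: ####/#### is terminal -1 (V); from .#../.#.. depth 6

PV length from [.#../.#..]: 3 plies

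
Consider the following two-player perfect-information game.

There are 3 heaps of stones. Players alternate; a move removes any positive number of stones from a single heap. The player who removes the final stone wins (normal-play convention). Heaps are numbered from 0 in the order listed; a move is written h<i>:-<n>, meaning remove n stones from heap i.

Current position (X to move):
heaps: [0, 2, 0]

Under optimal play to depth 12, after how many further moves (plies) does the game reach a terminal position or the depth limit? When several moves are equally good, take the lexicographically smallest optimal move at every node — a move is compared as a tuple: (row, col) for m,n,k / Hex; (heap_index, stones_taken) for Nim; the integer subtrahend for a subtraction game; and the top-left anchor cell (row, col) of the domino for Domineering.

[(0,2,0)] X move#1: h1:-1:-1/(0,1,0), h1:-2:+1/(0,0,0)*
[(0,0,0)] end (terminal -1, O#2); searched (0,2,0) to 12

PV length from [(0,2,0)]: 1 ply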